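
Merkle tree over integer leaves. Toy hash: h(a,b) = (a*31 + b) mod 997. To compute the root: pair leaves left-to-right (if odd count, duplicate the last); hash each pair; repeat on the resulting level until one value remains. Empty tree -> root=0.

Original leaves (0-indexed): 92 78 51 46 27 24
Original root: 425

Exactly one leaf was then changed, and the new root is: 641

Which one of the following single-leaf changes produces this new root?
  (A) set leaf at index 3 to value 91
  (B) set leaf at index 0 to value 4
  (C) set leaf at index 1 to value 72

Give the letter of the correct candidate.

Answer: C

Derivation:
Original leaves: [92, 78, 51, 46, 27, 24]
Target new root: 641
Try each candidate change and compute the resulting root:
Candidate A: set leaf[3] = 91 -> leaves = [92, 78, 51, 91, 27, 24]
  L0: [92, 78, 51, 91, 27, 24]
  L1: h(92,78)=(92*31+78)%997=936 h(51,91)=(51*31+91)%997=675 h(27,24)=(27*31+24)%997=861 -> [936, 675, 861]
  L2: h(936,675)=(936*31+675)%997=778 h(861,861)=(861*31+861)%997=633 -> [778, 633]
  L3: h(778,633)=(778*31+633)%997=823 -> [823]
  root = 823 != target 641
Candidate B: set leaf[0] = 4 -> leaves = [4, 78, 51, 46, 27, 24]
  L0: [4, 78, 51, 46, 27, 24]
  L1: h(4,78)=(4*31+78)%997=202 h(51,46)=(51*31+46)%997=630 h(27,24)=(27*31+24)%997=861 -> [202, 630, 861]
  L2: h(202,630)=(202*31+630)%997=910 h(861,861)=(861*31+861)%997=633 -> [910, 633]
  L3: h(910,633)=(910*31+633)%997=927 -> [927]
  root = 927 != target 641
Candidate C: set leaf[1] = 72 -> leaves = [92, 72, 51, 46, 27, 24]
  L0: [92, 72, 51, 46, 27, 24]
  L1: h(92,72)=(92*31+72)%997=930 h(51,46)=(51*31+46)%997=630 h(27,24)=(27*31+24)%997=861 -> [930, 630, 861]
  L2: h(930,630)=(930*31+630)%997=547 h(861,861)=(861*31+861)%997=633 -> [547, 633]
  L3: h(547,633)=(547*31+633)%997=641 -> [641]
  root = 641 == target 641  ** MATCH **
Candidate C produces the target root.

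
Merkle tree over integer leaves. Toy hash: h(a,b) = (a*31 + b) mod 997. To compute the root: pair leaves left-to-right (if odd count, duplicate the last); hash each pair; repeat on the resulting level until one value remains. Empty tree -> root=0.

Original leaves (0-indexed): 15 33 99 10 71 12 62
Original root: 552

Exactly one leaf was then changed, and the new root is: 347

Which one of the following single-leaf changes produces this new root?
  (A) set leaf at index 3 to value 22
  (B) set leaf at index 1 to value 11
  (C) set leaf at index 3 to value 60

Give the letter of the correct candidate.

Answer: B

Derivation:
Original leaves: [15, 33, 99, 10, 71, 12, 62]
Target new root: 347
Try each candidate change and compute the resulting root:
Candidate A: set leaf[3] = 22 -> leaves = [15, 33, 99, 22, 71, 12, 62]
  L0: [15, 33, 99, 22, 71, 12, 62]
  L1: h(15,33)=(15*31+33)%997=498 h(99,22)=(99*31+22)%997=100 h(71,12)=(71*31+12)%997=219 h(62,62)=(62*31+62)%997=987 -> [498, 100, 219, 987]
  L2: h(498,100)=(498*31+100)%997=583 h(219,987)=(219*31+987)%997=797 -> [583, 797]
  L3: h(583,797)=(583*31+797)%997=924 -> [924]
  root = 924 != target 347
Candidate B: set leaf[1] = 11 -> leaves = [15, 11, 99, 10, 71, 12, 62]
  L0: [15, 11, 99, 10, 71, 12, 62]
  L1: h(15,11)=(15*31+11)%997=476 h(99,10)=(99*31+10)%997=88 h(71,12)=(71*31+12)%997=219 h(62,62)=(62*31+62)%997=987 -> [476, 88, 219, 987]
  L2: h(476,88)=(476*31+88)%997=886 h(219,987)=(219*31+987)%997=797 -> [886, 797]
  L3: h(886,797)=(886*31+797)%997=347 -> [347]
  root = 347 == target 347  ** MATCH **
Candidate C: set leaf[3] = 60 -> leaves = [15, 33, 99, 60, 71, 12, 62]
  L0: [15, 33, 99, 60, 71, 12, 62]
  L1: h(15,33)=(15*31+33)%997=498 h(99,60)=(99*31+60)%997=138 h(71,12)=(71*31+12)%997=219 h(62,62)=(62*31+62)%997=987 -> [498, 138, 219, 987]
  L2: h(498,138)=(498*31+138)%997=621 h(219,987)=(219*31+987)%997=797 -> [621, 797]
  L3: h(621,797)=(621*31+797)%997=108 -> [108]
  root = 108 != target 347
Candidate B produces the target root.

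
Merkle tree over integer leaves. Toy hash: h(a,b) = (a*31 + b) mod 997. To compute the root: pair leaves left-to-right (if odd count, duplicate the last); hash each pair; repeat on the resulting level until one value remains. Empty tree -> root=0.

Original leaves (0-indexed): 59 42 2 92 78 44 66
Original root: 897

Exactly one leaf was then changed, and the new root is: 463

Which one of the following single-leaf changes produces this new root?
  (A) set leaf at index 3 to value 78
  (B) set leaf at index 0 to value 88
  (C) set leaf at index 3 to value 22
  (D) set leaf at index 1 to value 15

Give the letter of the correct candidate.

Original leaves: [59, 42, 2, 92, 78, 44, 66]
Target new root: 463
Try each candidate change and compute the resulting root:
Candidate A: set leaf[3] = 78 -> leaves = [59, 42, 2, 78, 78, 44, 66]
  L0: [59, 42, 2, 78, 78, 44, 66]
  L1: h(59,42)=(59*31+42)%997=874 h(2,78)=(2*31+78)%997=140 h(78,44)=(78*31+44)%997=468 h(66,66)=(66*31+66)%997=118 -> [874, 140, 468, 118]
  L2: h(874,140)=(874*31+140)%997=315 h(468,118)=(468*31+118)%997=668 -> [315, 668]
  L3: h(315,668)=(315*31+668)%997=463 -> [463]
  root = 463 == target 463  ** MATCH **
Candidate B: set leaf[0] = 88 -> leaves = [88, 42, 2, 92, 78, 44, 66]
  L0: [88, 42, 2, 92, 78, 44, 66]
  L1: h(88,42)=(88*31+42)%997=776 h(2,92)=(2*31+92)%997=154 h(78,44)=(78*31+44)%997=468 h(66,66)=(66*31+66)%997=118 -> [776, 154, 468, 118]
  L2: h(776,154)=(776*31+154)%997=282 h(468,118)=(468*31+118)%997=668 -> [282, 668]
  L3: h(282,668)=(282*31+668)%997=437 -> [437]
  root = 437 != target 463
Candidate C: set leaf[3] = 22 -> leaves = [59, 42, 2, 22, 78, 44, 66]
  L0: [59, 42, 2, 22, 78, 44, 66]
  L1: h(59,42)=(59*31+42)%997=874 h(2,22)=(2*31+22)%997=84 h(78,44)=(78*31+44)%997=468 h(66,66)=(66*31+66)%997=118 -> [874, 84, 468, 118]
  L2: h(874,84)=(874*31+84)%997=259 h(468,118)=(468*31+118)%997=668 -> [259, 668]
  L3: h(259,668)=(259*31+668)%997=721 -> [721]
  root = 721 != target 463
Candidate D: set leaf[1] = 15 -> leaves = [59, 15, 2, 92, 78, 44, 66]
  L0: [59, 15, 2, 92, 78, 44, 66]
  L1: h(59,15)=(59*31+15)%997=847 h(2,92)=(2*31+92)%997=154 h(78,44)=(78*31+44)%997=468 h(66,66)=(66*31+66)%997=118 -> [847, 154, 468, 118]
  L2: h(847,154)=(847*31+154)%997=489 h(468,118)=(468*31+118)%997=668 -> [489, 668]
  L3: h(489,668)=(489*31+668)%997=872 -> [872]
  root = 872 != target 463
Candidate A produces the target root.

Answer: A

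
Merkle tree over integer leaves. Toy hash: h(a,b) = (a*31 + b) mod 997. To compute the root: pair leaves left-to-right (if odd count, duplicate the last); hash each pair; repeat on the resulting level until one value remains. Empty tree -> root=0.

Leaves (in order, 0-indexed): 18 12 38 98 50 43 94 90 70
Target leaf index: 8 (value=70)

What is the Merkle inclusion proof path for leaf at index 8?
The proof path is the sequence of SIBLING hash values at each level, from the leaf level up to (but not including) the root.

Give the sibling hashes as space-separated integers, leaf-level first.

L0 (leaves): [18, 12, 38, 98, 50, 43, 94, 90, 70], target index=8
L1: h(18,12)=(18*31+12)%997=570 [pair 0] h(38,98)=(38*31+98)%997=279 [pair 1] h(50,43)=(50*31+43)%997=596 [pair 2] h(94,90)=(94*31+90)%997=13 [pair 3] h(70,70)=(70*31+70)%997=246 [pair 4] -> [570, 279, 596, 13, 246]
  Sibling for proof at L0: 70
L2: h(570,279)=(570*31+279)%997=3 [pair 0] h(596,13)=(596*31+13)%997=543 [pair 1] h(246,246)=(246*31+246)%997=893 [pair 2] -> [3, 543, 893]
  Sibling for proof at L1: 246
L3: h(3,543)=(3*31+543)%997=636 [pair 0] h(893,893)=(893*31+893)%997=660 [pair 1] -> [636, 660]
  Sibling for proof at L2: 893
L4: h(636,660)=(636*31+660)%997=436 [pair 0] -> [436]
  Sibling for proof at L3: 636
Root: 436
Proof path (sibling hashes from leaf to root): [70, 246, 893, 636]

Answer: 70 246 893 636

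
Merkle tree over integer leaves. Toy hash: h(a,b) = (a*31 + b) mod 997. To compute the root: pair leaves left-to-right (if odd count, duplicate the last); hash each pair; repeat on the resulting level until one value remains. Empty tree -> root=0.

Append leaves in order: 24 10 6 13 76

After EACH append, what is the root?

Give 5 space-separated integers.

After append 24 (leaves=[24]):
  L0: [24]
  root=24
After append 10 (leaves=[24, 10]):
  L0: [24, 10]
  L1: h(24,10)=(24*31+10)%997=754 -> [754]
  root=754
After append 6 (leaves=[24, 10, 6]):
  L0: [24, 10, 6]
  L1: h(24,10)=(24*31+10)%997=754 h(6,6)=(6*31+6)%997=192 -> [754, 192]
  L2: h(754,192)=(754*31+192)%997=635 -> [635]
  root=635
After append 13 (leaves=[24, 10, 6, 13]):
  L0: [24, 10, 6, 13]
  L1: h(24,10)=(24*31+10)%997=754 h(6,13)=(6*31+13)%997=199 -> [754, 199]
  L2: h(754,199)=(754*31+199)%997=642 -> [642]
  root=642
After append 76 (leaves=[24, 10, 6, 13, 76]):
  L0: [24, 10, 6, 13, 76]
  L1: h(24,10)=(24*31+10)%997=754 h(6,13)=(6*31+13)%997=199 h(76,76)=(76*31+76)%997=438 -> [754, 199, 438]
  L2: h(754,199)=(754*31+199)%997=642 h(438,438)=(438*31+438)%997=58 -> [642, 58]
  L3: h(642,58)=(642*31+58)%997=20 -> [20]
  root=20

Answer: 24 754 635 642 20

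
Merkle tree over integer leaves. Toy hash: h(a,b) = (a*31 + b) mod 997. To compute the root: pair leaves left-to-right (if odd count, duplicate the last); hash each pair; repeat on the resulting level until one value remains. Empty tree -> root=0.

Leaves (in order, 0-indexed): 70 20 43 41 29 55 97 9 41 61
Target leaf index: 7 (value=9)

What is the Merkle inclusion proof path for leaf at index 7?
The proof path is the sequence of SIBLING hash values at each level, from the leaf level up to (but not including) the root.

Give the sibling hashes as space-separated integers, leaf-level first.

L0 (leaves): [70, 20, 43, 41, 29, 55, 97, 9, 41, 61], target index=7
L1: h(70,20)=(70*31+20)%997=196 [pair 0] h(43,41)=(43*31+41)%997=377 [pair 1] h(29,55)=(29*31+55)%997=954 [pair 2] h(97,9)=(97*31+9)%997=25 [pair 3] h(41,61)=(41*31+61)%997=335 [pair 4] -> [196, 377, 954, 25, 335]
  Sibling for proof at L0: 97
L2: h(196,377)=(196*31+377)%997=471 [pair 0] h(954,25)=(954*31+25)%997=686 [pair 1] h(335,335)=(335*31+335)%997=750 [pair 2] -> [471, 686, 750]
  Sibling for proof at L1: 954
L3: h(471,686)=(471*31+686)%997=332 [pair 0] h(750,750)=(750*31+750)%997=72 [pair 1] -> [332, 72]
  Sibling for proof at L2: 471
L4: h(332,72)=(332*31+72)%997=394 [pair 0] -> [394]
  Sibling for proof at L3: 72
Root: 394
Proof path (sibling hashes from leaf to root): [97, 954, 471, 72]

Answer: 97 954 471 72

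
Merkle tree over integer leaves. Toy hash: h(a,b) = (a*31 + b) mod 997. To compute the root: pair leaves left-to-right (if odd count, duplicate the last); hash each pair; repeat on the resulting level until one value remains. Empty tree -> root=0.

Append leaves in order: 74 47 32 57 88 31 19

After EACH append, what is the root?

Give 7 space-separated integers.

After append 74 (leaves=[74]):
  L0: [74]
  root=74
After append 47 (leaves=[74, 47]):
  L0: [74, 47]
  L1: h(74,47)=(74*31+47)%997=347 -> [347]
  root=347
After append 32 (leaves=[74, 47, 32]):
  L0: [74, 47, 32]
  L1: h(74,47)=(74*31+47)%997=347 h(32,32)=(32*31+32)%997=27 -> [347, 27]
  L2: h(347,27)=(347*31+27)%997=814 -> [814]
  root=814
After append 57 (leaves=[74, 47, 32, 57]):
  L0: [74, 47, 32, 57]
  L1: h(74,47)=(74*31+47)%997=347 h(32,57)=(32*31+57)%997=52 -> [347, 52]
  L2: h(347,52)=(347*31+52)%997=839 -> [839]
  root=839
After append 88 (leaves=[74, 47, 32, 57, 88]):
  L0: [74, 47, 32, 57, 88]
  L1: h(74,47)=(74*31+47)%997=347 h(32,57)=(32*31+57)%997=52 h(88,88)=(88*31+88)%997=822 -> [347, 52, 822]
  L2: h(347,52)=(347*31+52)%997=839 h(822,822)=(822*31+822)%997=382 -> [839, 382]
  L3: h(839,382)=(839*31+382)%997=469 -> [469]
  root=469
After append 31 (leaves=[74, 47, 32, 57, 88, 31]):
  L0: [74, 47, 32, 57, 88, 31]
  L1: h(74,47)=(74*31+47)%997=347 h(32,57)=(32*31+57)%997=52 h(88,31)=(88*31+31)%997=765 -> [347, 52, 765]
  L2: h(347,52)=(347*31+52)%997=839 h(765,765)=(765*31+765)%997=552 -> [839, 552]
  L3: h(839,552)=(839*31+552)%997=639 -> [639]
  root=639
After append 19 (leaves=[74, 47, 32, 57, 88, 31, 19]):
  L0: [74, 47, 32, 57, 88, 31, 19]
  L1: h(74,47)=(74*31+47)%997=347 h(32,57)=(32*31+57)%997=52 h(88,31)=(88*31+31)%997=765 h(19,19)=(19*31+19)%997=608 -> [347, 52, 765, 608]
  L2: h(347,52)=(347*31+52)%997=839 h(765,608)=(765*31+608)%997=395 -> [839, 395]
  L3: h(839,395)=(839*31+395)%997=482 -> [482]
  root=482

Answer: 74 347 814 839 469 639 482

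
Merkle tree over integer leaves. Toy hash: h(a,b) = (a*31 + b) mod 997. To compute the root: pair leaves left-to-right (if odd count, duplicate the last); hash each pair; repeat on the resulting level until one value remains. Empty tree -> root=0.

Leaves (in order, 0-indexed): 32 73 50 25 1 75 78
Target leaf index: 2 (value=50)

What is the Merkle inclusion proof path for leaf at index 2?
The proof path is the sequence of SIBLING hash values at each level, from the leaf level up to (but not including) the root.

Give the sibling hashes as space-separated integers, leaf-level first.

Answer: 25 68 797

Derivation:
L0 (leaves): [32, 73, 50, 25, 1, 75, 78], target index=2
L1: h(32,73)=(32*31+73)%997=68 [pair 0] h(50,25)=(50*31+25)%997=578 [pair 1] h(1,75)=(1*31+75)%997=106 [pair 2] h(78,78)=(78*31+78)%997=502 [pair 3] -> [68, 578, 106, 502]
  Sibling for proof at L0: 25
L2: h(68,578)=(68*31+578)%997=692 [pair 0] h(106,502)=(106*31+502)%997=797 [pair 1] -> [692, 797]
  Sibling for proof at L1: 68
L3: h(692,797)=(692*31+797)%997=315 [pair 0] -> [315]
  Sibling for proof at L2: 797
Root: 315
Proof path (sibling hashes from leaf to root): [25, 68, 797]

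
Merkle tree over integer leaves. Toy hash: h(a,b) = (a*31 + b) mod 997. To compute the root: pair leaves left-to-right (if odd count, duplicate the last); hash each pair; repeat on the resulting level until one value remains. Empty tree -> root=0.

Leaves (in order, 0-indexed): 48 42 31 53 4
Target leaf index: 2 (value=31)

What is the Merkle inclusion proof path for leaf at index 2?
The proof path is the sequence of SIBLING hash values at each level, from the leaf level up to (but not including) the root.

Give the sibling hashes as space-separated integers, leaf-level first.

L0 (leaves): [48, 42, 31, 53, 4], target index=2
L1: h(48,42)=(48*31+42)%997=533 [pair 0] h(31,53)=(31*31+53)%997=17 [pair 1] h(4,4)=(4*31+4)%997=128 [pair 2] -> [533, 17, 128]
  Sibling for proof at L0: 53
L2: h(533,17)=(533*31+17)%997=588 [pair 0] h(128,128)=(128*31+128)%997=108 [pair 1] -> [588, 108]
  Sibling for proof at L1: 533
L3: h(588,108)=(588*31+108)%997=390 [pair 0] -> [390]
  Sibling for proof at L2: 108
Root: 390
Proof path (sibling hashes from leaf to root): [53, 533, 108]

Answer: 53 533 108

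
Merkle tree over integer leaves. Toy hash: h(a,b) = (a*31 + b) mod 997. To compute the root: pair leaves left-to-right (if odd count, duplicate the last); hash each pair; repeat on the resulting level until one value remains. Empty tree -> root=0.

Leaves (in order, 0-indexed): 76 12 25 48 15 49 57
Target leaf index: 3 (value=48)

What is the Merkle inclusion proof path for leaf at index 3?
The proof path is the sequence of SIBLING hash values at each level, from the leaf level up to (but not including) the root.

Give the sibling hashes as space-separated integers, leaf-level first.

L0 (leaves): [76, 12, 25, 48, 15, 49, 57], target index=3
L1: h(76,12)=(76*31+12)%997=374 [pair 0] h(25,48)=(25*31+48)%997=823 [pair 1] h(15,49)=(15*31+49)%997=514 [pair 2] h(57,57)=(57*31+57)%997=827 [pair 3] -> [374, 823, 514, 827]
  Sibling for proof at L0: 25
L2: h(374,823)=(374*31+823)%997=453 [pair 0] h(514,827)=(514*31+827)%997=809 [pair 1] -> [453, 809]
  Sibling for proof at L1: 374
L3: h(453,809)=(453*31+809)%997=894 [pair 0] -> [894]
  Sibling for proof at L2: 809
Root: 894
Proof path (sibling hashes from leaf to root): [25, 374, 809]

Answer: 25 374 809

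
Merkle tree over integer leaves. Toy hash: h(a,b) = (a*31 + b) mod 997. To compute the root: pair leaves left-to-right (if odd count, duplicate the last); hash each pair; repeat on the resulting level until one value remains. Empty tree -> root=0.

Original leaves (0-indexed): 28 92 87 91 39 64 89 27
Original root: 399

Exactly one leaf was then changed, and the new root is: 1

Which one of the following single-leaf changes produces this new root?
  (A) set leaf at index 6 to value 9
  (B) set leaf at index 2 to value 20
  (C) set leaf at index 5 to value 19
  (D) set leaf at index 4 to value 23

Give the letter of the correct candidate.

Answer: C

Derivation:
Original leaves: [28, 92, 87, 91, 39, 64, 89, 27]
Target new root: 1
Try each candidate change and compute the resulting root:
Candidate A: set leaf[6] = 9 -> leaves = [28, 92, 87, 91, 39, 64, 9, 27]
  L0: [28, 92, 87, 91, 39, 64, 9, 27]
  L1: h(28,92)=(28*31+92)%997=960 h(87,91)=(87*31+91)%997=794 h(39,64)=(39*31+64)%997=276 h(9,27)=(9*31+27)%997=306 -> [960, 794, 276, 306]
  L2: h(960,794)=(960*31+794)%997=644 h(276,306)=(276*31+306)%997=886 -> [644, 886]
  L3: h(644,886)=(644*31+886)%997=910 -> [910]
  root = 910 != target 1
Candidate B: set leaf[2] = 20 -> leaves = [28, 92, 20, 91, 39, 64, 89, 27]
  L0: [28, 92, 20, 91, 39, 64, 89, 27]
  L1: h(28,92)=(28*31+92)%997=960 h(20,91)=(20*31+91)%997=711 h(39,64)=(39*31+64)%997=276 h(89,27)=(89*31+27)%997=792 -> [960, 711, 276, 792]
  L2: h(960,711)=(960*31+711)%997=561 h(276,792)=(276*31+792)%997=375 -> [561, 375]
  L3: h(561,375)=(561*31+375)%997=817 -> [817]
  root = 817 != target 1
Candidate C: set leaf[5] = 19 -> leaves = [28, 92, 87, 91, 39, 19, 89, 27]
  L0: [28, 92, 87, 91, 39, 19, 89, 27]
  L1: h(28,92)=(28*31+92)%997=960 h(87,91)=(87*31+91)%997=794 h(39,19)=(39*31+19)%997=231 h(89,27)=(89*31+27)%997=792 -> [960, 794, 231, 792]
  L2: h(960,794)=(960*31+794)%997=644 h(231,792)=(231*31+792)%997=974 -> [644, 974]
  L3: h(644,974)=(644*31+974)%997=1 -> [1]
  root = 1 == target 1  ** MATCH **
Candidate D: set leaf[4] = 23 -> leaves = [28, 92, 87, 91, 23, 64, 89, 27]
  L0: [28, 92, 87, 91, 23, 64, 89, 27]
  L1: h(28,92)=(28*31+92)%997=960 h(87,91)=(87*31+91)%997=794 h(23,64)=(23*31+64)%997=777 h(89,27)=(89*31+27)%997=792 -> [960, 794, 777, 792]
  L2: h(960,794)=(960*31+794)%997=644 h(777,792)=(777*31+792)%997=951 -> [644, 951]
  L3: h(644,951)=(644*31+951)%997=975 -> [975]
  root = 975 != target 1
Candidate C produces the target root.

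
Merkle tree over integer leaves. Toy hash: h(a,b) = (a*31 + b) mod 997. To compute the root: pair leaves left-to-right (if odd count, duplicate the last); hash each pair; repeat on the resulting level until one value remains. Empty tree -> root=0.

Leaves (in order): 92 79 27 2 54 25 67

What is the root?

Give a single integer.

L0: [92, 79, 27, 2, 54, 25, 67]
L1: h(92,79)=(92*31+79)%997=937 h(27,2)=(27*31+2)%997=839 h(54,25)=(54*31+25)%997=702 h(67,67)=(67*31+67)%997=150 -> [937, 839, 702, 150]
L2: h(937,839)=(937*31+839)%997=973 h(702,150)=(702*31+150)%997=975 -> [973, 975]
L3: h(973,975)=(973*31+975)%997=231 -> [231]

Answer: 231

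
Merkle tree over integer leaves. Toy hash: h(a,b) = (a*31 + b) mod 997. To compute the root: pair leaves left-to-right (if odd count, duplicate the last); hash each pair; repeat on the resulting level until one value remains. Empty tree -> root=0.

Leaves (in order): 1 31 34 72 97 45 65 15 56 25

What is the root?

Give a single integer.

L0: [1, 31, 34, 72, 97, 45, 65, 15, 56, 25]
L1: h(1,31)=(1*31+31)%997=62 h(34,72)=(34*31+72)%997=129 h(97,45)=(97*31+45)%997=61 h(65,15)=(65*31+15)%997=36 h(56,25)=(56*31+25)%997=764 -> [62, 129, 61, 36, 764]
L2: h(62,129)=(62*31+129)%997=57 h(61,36)=(61*31+36)%997=930 h(764,764)=(764*31+764)%997=520 -> [57, 930, 520]
L3: h(57,930)=(57*31+930)%997=703 h(520,520)=(520*31+520)%997=688 -> [703, 688]
L4: h(703,688)=(703*31+688)%997=547 -> [547]

Answer: 547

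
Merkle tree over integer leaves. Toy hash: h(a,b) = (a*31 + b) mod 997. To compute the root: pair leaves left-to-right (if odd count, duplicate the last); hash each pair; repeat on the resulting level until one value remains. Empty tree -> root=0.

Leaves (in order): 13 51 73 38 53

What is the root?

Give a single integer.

L0: [13, 51, 73, 38, 53]
L1: h(13,51)=(13*31+51)%997=454 h(73,38)=(73*31+38)%997=307 h(53,53)=(53*31+53)%997=699 -> [454, 307, 699]
L2: h(454,307)=(454*31+307)%997=423 h(699,699)=(699*31+699)%997=434 -> [423, 434]
L3: h(423,434)=(423*31+434)%997=586 -> [586]

Answer: 586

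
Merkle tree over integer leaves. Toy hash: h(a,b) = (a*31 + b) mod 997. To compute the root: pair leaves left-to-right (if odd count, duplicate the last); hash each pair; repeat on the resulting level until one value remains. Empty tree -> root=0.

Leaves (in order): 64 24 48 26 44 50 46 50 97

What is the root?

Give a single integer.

Answer: 556

Derivation:
L0: [64, 24, 48, 26, 44, 50, 46, 50, 97]
L1: h(64,24)=(64*31+24)%997=14 h(48,26)=(48*31+26)%997=517 h(44,50)=(44*31+50)%997=417 h(46,50)=(46*31+50)%997=479 h(97,97)=(97*31+97)%997=113 -> [14, 517, 417, 479, 113]
L2: h(14,517)=(14*31+517)%997=951 h(417,479)=(417*31+479)%997=445 h(113,113)=(113*31+113)%997=625 -> [951, 445, 625]
L3: h(951,445)=(951*31+445)%997=16 h(625,625)=(625*31+625)%997=60 -> [16, 60]
L4: h(16,60)=(16*31+60)%997=556 -> [556]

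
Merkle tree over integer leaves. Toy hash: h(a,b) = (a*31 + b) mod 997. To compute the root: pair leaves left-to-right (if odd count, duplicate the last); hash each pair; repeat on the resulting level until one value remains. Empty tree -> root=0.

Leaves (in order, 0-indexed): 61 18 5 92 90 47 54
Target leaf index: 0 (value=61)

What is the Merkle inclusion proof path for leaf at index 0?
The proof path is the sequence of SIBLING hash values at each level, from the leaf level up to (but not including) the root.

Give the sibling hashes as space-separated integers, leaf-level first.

L0 (leaves): [61, 18, 5, 92, 90, 47, 54], target index=0
L1: h(61,18)=(61*31+18)%997=912 [pair 0] h(5,92)=(5*31+92)%997=247 [pair 1] h(90,47)=(90*31+47)%997=843 [pair 2] h(54,54)=(54*31+54)%997=731 [pair 3] -> [912, 247, 843, 731]
  Sibling for proof at L0: 18
L2: h(912,247)=(912*31+247)%997=603 [pair 0] h(843,731)=(843*31+731)%997=942 [pair 1] -> [603, 942]
  Sibling for proof at L1: 247
L3: h(603,942)=(603*31+942)%997=692 [pair 0] -> [692]
  Sibling for proof at L2: 942
Root: 692
Proof path (sibling hashes from leaf to root): [18, 247, 942]

Answer: 18 247 942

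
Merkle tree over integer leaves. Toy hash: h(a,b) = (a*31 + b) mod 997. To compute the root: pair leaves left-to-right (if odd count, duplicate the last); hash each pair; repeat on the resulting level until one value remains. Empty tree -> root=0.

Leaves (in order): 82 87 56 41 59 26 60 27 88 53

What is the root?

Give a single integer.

L0: [82, 87, 56, 41, 59, 26, 60, 27, 88, 53]
L1: h(82,87)=(82*31+87)%997=635 h(56,41)=(56*31+41)%997=780 h(59,26)=(59*31+26)%997=858 h(60,27)=(60*31+27)%997=890 h(88,53)=(88*31+53)%997=787 -> [635, 780, 858, 890, 787]
L2: h(635,780)=(635*31+780)%997=525 h(858,890)=(858*31+890)%997=569 h(787,787)=(787*31+787)%997=259 -> [525, 569, 259]
L3: h(525,569)=(525*31+569)%997=892 h(259,259)=(259*31+259)%997=312 -> [892, 312]
L4: h(892,312)=(892*31+312)%997=48 -> [48]

Answer: 48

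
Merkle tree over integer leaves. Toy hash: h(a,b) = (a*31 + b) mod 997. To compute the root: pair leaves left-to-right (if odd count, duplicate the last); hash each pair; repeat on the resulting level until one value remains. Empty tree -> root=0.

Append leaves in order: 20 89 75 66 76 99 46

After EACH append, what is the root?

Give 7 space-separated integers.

Answer: 20 709 451 442 799 538 552

Derivation:
After append 20 (leaves=[20]):
  L0: [20]
  root=20
After append 89 (leaves=[20, 89]):
  L0: [20, 89]
  L1: h(20,89)=(20*31+89)%997=709 -> [709]
  root=709
After append 75 (leaves=[20, 89, 75]):
  L0: [20, 89, 75]
  L1: h(20,89)=(20*31+89)%997=709 h(75,75)=(75*31+75)%997=406 -> [709, 406]
  L2: h(709,406)=(709*31+406)%997=451 -> [451]
  root=451
After append 66 (leaves=[20, 89, 75, 66]):
  L0: [20, 89, 75, 66]
  L1: h(20,89)=(20*31+89)%997=709 h(75,66)=(75*31+66)%997=397 -> [709, 397]
  L2: h(709,397)=(709*31+397)%997=442 -> [442]
  root=442
After append 76 (leaves=[20, 89, 75, 66, 76]):
  L0: [20, 89, 75, 66, 76]
  L1: h(20,89)=(20*31+89)%997=709 h(75,66)=(75*31+66)%997=397 h(76,76)=(76*31+76)%997=438 -> [709, 397, 438]
  L2: h(709,397)=(709*31+397)%997=442 h(438,438)=(438*31+438)%997=58 -> [442, 58]
  L3: h(442,58)=(442*31+58)%997=799 -> [799]
  root=799
After append 99 (leaves=[20, 89, 75, 66, 76, 99]):
  L0: [20, 89, 75, 66, 76, 99]
  L1: h(20,89)=(20*31+89)%997=709 h(75,66)=(75*31+66)%997=397 h(76,99)=(76*31+99)%997=461 -> [709, 397, 461]
  L2: h(709,397)=(709*31+397)%997=442 h(461,461)=(461*31+461)%997=794 -> [442, 794]
  L3: h(442,794)=(442*31+794)%997=538 -> [538]
  root=538
After append 46 (leaves=[20, 89, 75, 66, 76, 99, 46]):
  L0: [20, 89, 75, 66, 76, 99, 46]
  L1: h(20,89)=(20*31+89)%997=709 h(75,66)=(75*31+66)%997=397 h(76,99)=(76*31+99)%997=461 h(46,46)=(46*31+46)%997=475 -> [709, 397, 461, 475]
  L2: h(709,397)=(709*31+397)%997=442 h(461,475)=(461*31+475)%997=808 -> [442, 808]
  L3: h(442,808)=(442*31+808)%997=552 -> [552]
  root=552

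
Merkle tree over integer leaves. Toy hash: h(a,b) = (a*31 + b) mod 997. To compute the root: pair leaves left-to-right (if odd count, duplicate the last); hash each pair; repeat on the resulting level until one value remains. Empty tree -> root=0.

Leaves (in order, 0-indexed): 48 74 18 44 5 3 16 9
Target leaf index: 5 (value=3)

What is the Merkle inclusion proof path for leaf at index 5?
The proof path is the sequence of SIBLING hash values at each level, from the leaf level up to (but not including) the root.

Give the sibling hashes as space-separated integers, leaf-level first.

L0 (leaves): [48, 74, 18, 44, 5, 3, 16, 9], target index=5
L1: h(48,74)=(48*31+74)%997=565 [pair 0] h(18,44)=(18*31+44)%997=602 [pair 1] h(5,3)=(5*31+3)%997=158 [pair 2] h(16,9)=(16*31+9)%997=505 [pair 3] -> [565, 602, 158, 505]
  Sibling for proof at L0: 5
L2: h(565,602)=(565*31+602)%997=171 [pair 0] h(158,505)=(158*31+505)%997=418 [pair 1] -> [171, 418]
  Sibling for proof at L1: 505
L3: h(171,418)=(171*31+418)%997=734 [pair 0] -> [734]
  Sibling for proof at L2: 171
Root: 734
Proof path (sibling hashes from leaf to root): [5, 505, 171]

Answer: 5 505 171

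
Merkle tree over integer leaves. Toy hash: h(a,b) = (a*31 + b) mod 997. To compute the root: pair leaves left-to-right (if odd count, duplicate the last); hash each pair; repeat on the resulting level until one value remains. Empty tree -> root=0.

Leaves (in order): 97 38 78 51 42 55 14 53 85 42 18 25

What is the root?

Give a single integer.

Answer: 831

Derivation:
L0: [97, 38, 78, 51, 42, 55, 14, 53, 85, 42, 18, 25]
L1: h(97,38)=(97*31+38)%997=54 h(78,51)=(78*31+51)%997=475 h(42,55)=(42*31+55)%997=360 h(14,53)=(14*31+53)%997=487 h(85,42)=(85*31+42)%997=683 h(18,25)=(18*31+25)%997=583 -> [54, 475, 360, 487, 683, 583]
L2: h(54,475)=(54*31+475)%997=155 h(360,487)=(360*31+487)%997=680 h(683,583)=(683*31+583)%997=819 -> [155, 680, 819]
L3: h(155,680)=(155*31+680)%997=500 h(819,819)=(819*31+819)%997=286 -> [500, 286]
L4: h(500,286)=(500*31+286)%997=831 -> [831]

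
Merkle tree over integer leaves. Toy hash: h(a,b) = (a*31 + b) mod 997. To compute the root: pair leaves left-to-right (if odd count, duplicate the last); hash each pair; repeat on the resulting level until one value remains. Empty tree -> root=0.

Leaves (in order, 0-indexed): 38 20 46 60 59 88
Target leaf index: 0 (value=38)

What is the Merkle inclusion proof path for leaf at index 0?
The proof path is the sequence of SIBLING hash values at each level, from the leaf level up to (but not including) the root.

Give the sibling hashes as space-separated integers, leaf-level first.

L0 (leaves): [38, 20, 46, 60, 59, 88], target index=0
L1: h(38,20)=(38*31+20)%997=201 [pair 0] h(46,60)=(46*31+60)%997=489 [pair 1] h(59,88)=(59*31+88)%997=920 [pair 2] -> [201, 489, 920]
  Sibling for proof at L0: 20
L2: h(201,489)=(201*31+489)%997=738 [pair 0] h(920,920)=(920*31+920)%997=527 [pair 1] -> [738, 527]
  Sibling for proof at L1: 489
L3: h(738,527)=(738*31+527)%997=474 [pair 0] -> [474]
  Sibling for proof at L2: 527
Root: 474
Proof path (sibling hashes from leaf to root): [20, 489, 527]

Answer: 20 489 527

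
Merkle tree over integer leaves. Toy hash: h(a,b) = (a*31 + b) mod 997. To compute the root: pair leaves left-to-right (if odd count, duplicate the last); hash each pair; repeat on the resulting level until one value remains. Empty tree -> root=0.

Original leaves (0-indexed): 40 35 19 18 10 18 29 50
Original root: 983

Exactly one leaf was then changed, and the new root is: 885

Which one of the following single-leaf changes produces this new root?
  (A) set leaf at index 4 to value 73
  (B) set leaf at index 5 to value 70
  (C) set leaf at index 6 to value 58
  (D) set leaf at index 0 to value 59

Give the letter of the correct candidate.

Answer: C

Derivation:
Original leaves: [40, 35, 19, 18, 10, 18, 29, 50]
Target new root: 885
Try each candidate change and compute the resulting root:
Candidate A: set leaf[4] = 73 -> leaves = [40, 35, 19, 18, 73, 18, 29, 50]
  L0: [40, 35, 19, 18, 73, 18, 29, 50]
  L1: h(40,35)=(40*31+35)%997=278 h(19,18)=(19*31+18)%997=607 h(73,18)=(73*31+18)%997=287 h(29,50)=(29*31+50)%997=949 -> [278, 607, 287, 949]
  L2: h(278,607)=(278*31+607)%997=252 h(287,949)=(287*31+949)%997=873 -> [252, 873]
  L3: h(252,873)=(252*31+873)%997=709 -> [709]
  root = 709 != target 885
Candidate B: set leaf[5] = 70 -> leaves = [40, 35, 19, 18, 10, 70, 29, 50]
  L0: [40, 35, 19, 18, 10, 70, 29, 50]
  L1: h(40,35)=(40*31+35)%997=278 h(19,18)=(19*31+18)%997=607 h(10,70)=(10*31+70)%997=380 h(29,50)=(29*31+50)%997=949 -> [278, 607, 380, 949]
  L2: h(278,607)=(278*31+607)%997=252 h(380,949)=(380*31+949)%997=765 -> [252, 765]
  L3: h(252,765)=(252*31+765)%997=601 -> [601]
  root = 601 != target 885
Candidate C: set leaf[6] = 58 -> leaves = [40, 35, 19, 18, 10, 18, 58, 50]
  L0: [40, 35, 19, 18, 10, 18, 58, 50]
  L1: h(40,35)=(40*31+35)%997=278 h(19,18)=(19*31+18)%997=607 h(10,18)=(10*31+18)%997=328 h(58,50)=(58*31+50)%997=851 -> [278, 607, 328, 851]
  L2: h(278,607)=(278*31+607)%997=252 h(328,851)=(328*31+851)%997=52 -> [252, 52]
  L3: h(252,52)=(252*31+52)%997=885 -> [885]
  root = 885 == target 885  ** MATCH **
Candidate D: set leaf[0] = 59 -> leaves = [59, 35, 19, 18, 10, 18, 29, 50]
  L0: [59, 35, 19, 18, 10, 18, 29, 50]
  L1: h(59,35)=(59*31+35)%997=867 h(19,18)=(19*31+18)%997=607 h(10,18)=(10*31+18)%997=328 h(29,50)=(29*31+50)%997=949 -> [867, 607, 328, 949]
  L2: h(867,607)=(867*31+607)%997=565 h(328,949)=(328*31+949)%997=150 -> [565, 150]
  L3: h(565,150)=(565*31+150)%997=716 -> [716]
  root = 716 != target 885
Candidate C produces the target root.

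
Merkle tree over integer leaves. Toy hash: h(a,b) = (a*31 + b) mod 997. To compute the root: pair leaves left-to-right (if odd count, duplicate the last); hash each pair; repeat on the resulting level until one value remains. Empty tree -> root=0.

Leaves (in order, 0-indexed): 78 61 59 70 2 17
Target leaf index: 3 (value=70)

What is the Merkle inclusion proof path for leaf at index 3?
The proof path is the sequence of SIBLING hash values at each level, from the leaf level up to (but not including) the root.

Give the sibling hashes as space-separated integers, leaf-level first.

Answer: 59 485 534

Derivation:
L0 (leaves): [78, 61, 59, 70, 2, 17], target index=3
L1: h(78,61)=(78*31+61)%997=485 [pair 0] h(59,70)=(59*31+70)%997=902 [pair 1] h(2,17)=(2*31+17)%997=79 [pair 2] -> [485, 902, 79]
  Sibling for proof at L0: 59
L2: h(485,902)=(485*31+902)%997=982 [pair 0] h(79,79)=(79*31+79)%997=534 [pair 1] -> [982, 534]
  Sibling for proof at L1: 485
L3: h(982,534)=(982*31+534)%997=69 [pair 0] -> [69]
  Sibling for proof at L2: 534
Root: 69
Proof path (sibling hashes from leaf to root): [59, 485, 534]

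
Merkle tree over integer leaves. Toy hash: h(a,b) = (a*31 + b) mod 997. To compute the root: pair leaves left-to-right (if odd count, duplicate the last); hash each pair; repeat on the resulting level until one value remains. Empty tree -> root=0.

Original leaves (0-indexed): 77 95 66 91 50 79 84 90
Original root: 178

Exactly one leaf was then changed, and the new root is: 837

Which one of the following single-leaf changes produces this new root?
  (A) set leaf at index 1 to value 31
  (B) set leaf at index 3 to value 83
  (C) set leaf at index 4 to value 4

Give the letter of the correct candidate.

Original leaves: [77, 95, 66, 91, 50, 79, 84, 90]
Target new root: 837
Try each candidate change and compute the resulting root:
Candidate A: set leaf[1] = 31 -> leaves = [77, 31, 66, 91, 50, 79, 84, 90]
  L0: [77, 31, 66, 91, 50, 79, 84, 90]
  L1: h(77,31)=(77*31+31)%997=424 h(66,91)=(66*31+91)%997=143 h(50,79)=(50*31+79)%997=632 h(84,90)=(84*31+90)%997=700 -> [424, 143, 632, 700]
  L2: h(424,143)=(424*31+143)%997=326 h(632,700)=(632*31+700)%997=352 -> [326, 352]
  L3: h(326,352)=(326*31+352)%997=488 -> [488]
  root = 488 != target 837
Candidate B: set leaf[3] = 83 -> leaves = [77, 95, 66, 83, 50, 79, 84, 90]
  L0: [77, 95, 66, 83, 50, 79, 84, 90]
  L1: h(77,95)=(77*31+95)%997=488 h(66,83)=(66*31+83)%997=135 h(50,79)=(50*31+79)%997=632 h(84,90)=(84*31+90)%997=700 -> [488, 135, 632, 700]
  L2: h(488,135)=(488*31+135)%997=308 h(632,700)=(632*31+700)%997=352 -> [308, 352]
  L3: h(308,352)=(308*31+352)%997=927 -> [927]
  root = 927 != target 837
Candidate C: set leaf[4] = 4 -> leaves = [77, 95, 66, 91, 4, 79, 84, 90]
  L0: [77, 95, 66, 91, 4, 79, 84, 90]
  L1: h(77,95)=(77*31+95)%997=488 h(66,91)=(66*31+91)%997=143 h(4,79)=(4*31+79)%997=203 h(84,90)=(84*31+90)%997=700 -> [488, 143, 203, 700]
  L2: h(488,143)=(488*31+143)%997=316 h(203,700)=(203*31+700)%997=14 -> [316, 14]
  L3: h(316,14)=(316*31+14)%997=837 -> [837]
  root = 837 == target 837  ** MATCH **
Candidate C produces the target root.

Answer: C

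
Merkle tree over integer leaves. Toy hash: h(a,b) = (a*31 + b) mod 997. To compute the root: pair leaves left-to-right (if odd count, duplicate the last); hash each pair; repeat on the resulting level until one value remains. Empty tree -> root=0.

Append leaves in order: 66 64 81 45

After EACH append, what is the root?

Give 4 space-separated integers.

After append 66 (leaves=[66]):
  L0: [66]
  root=66
After append 64 (leaves=[66, 64]):
  L0: [66, 64]
  L1: h(66,64)=(66*31+64)%997=116 -> [116]
  root=116
After append 81 (leaves=[66, 64, 81]):
  L0: [66, 64, 81]
  L1: h(66,64)=(66*31+64)%997=116 h(81,81)=(81*31+81)%997=598 -> [116, 598]
  L2: h(116,598)=(116*31+598)%997=206 -> [206]
  root=206
After append 45 (leaves=[66, 64, 81, 45]):
  L0: [66, 64, 81, 45]
  L1: h(66,64)=(66*31+64)%997=116 h(81,45)=(81*31+45)%997=562 -> [116, 562]
  L2: h(116,562)=(116*31+562)%997=170 -> [170]
  root=170

Answer: 66 116 206 170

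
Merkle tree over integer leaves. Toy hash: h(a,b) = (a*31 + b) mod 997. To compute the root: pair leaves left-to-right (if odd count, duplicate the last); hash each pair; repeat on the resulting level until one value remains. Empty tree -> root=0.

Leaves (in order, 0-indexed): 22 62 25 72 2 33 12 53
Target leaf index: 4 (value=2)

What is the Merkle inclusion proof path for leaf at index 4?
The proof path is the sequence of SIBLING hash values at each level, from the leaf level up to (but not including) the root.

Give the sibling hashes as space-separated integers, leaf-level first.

L0 (leaves): [22, 62, 25, 72, 2, 33, 12, 53], target index=4
L1: h(22,62)=(22*31+62)%997=744 [pair 0] h(25,72)=(25*31+72)%997=847 [pair 1] h(2,33)=(2*31+33)%997=95 [pair 2] h(12,53)=(12*31+53)%997=425 [pair 3] -> [744, 847, 95, 425]
  Sibling for proof at L0: 33
L2: h(744,847)=(744*31+847)%997=980 [pair 0] h(95,425)=(95*31+425)%997=379 [pair 1] -> [980, 379]
  Sibling for proof at L1: 425
L3: h(980,379)=(980*31+379)%997=849 [pair 0] -> [849]
  Sibling for proof at L2: 980
Root: 849
Proof path (sibling hashes from leaf to root): [33, 425, 980]

Answer: 33 425 980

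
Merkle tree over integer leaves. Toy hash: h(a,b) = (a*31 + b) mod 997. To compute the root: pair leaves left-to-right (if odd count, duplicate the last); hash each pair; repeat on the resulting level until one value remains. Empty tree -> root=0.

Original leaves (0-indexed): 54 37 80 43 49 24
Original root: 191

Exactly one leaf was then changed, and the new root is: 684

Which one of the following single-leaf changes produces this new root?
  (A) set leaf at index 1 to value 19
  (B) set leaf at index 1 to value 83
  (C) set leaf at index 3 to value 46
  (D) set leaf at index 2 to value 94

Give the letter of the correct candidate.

Answer: D

Derivation:
Original leaves: [54, 37, 80, 43, 49, 24]
Target new root: 684
Try each candidate change and compute the resulting root:
Candidate A: set leaf[1] = 19 -> leaves = [54, 19, 80, 43, 49, 24]
  L0: [54, 19, 80, 43, 49, 24]
  L1: h(54,19)=(54*31+19)%997=696 h(80,43)=(80*31+43)%997=529 h(49,24)=(49*31+24)%997=546 -> [696, 529, 546]
  L2: h(696,529)=(696*31+529)%997=171 h(546,546)=(546*31+546)%997=523 -> [171, 523]
  L3: h(171,523)=(171*31+523)%997=839 -> [839]
  root = 839 != target 684
Candidate B: set leaf[1] = 83 -> leaves = [54, 83, 80, 43, 49, 24]
  L0: [54, 83, 80, 43, 49, 24]
  L1: h(54,83)=(54*31+83)%997=760 h(80,43)=(80*31+43)%997=529 h(49,24)=(49*31+24)%997=546 -> [760, 529, 546]
  L2: h(760,529)=(760*31+529)%997=161 h(546,546)=(546*31+546)%997=523 -> [161, 523]
  L3: h(161,523)=(161*31+523)%997=529 -> [529]
  root = 529 != target 684
Candidate C: set leaf[3] = 46 -> leaves = [54, 37, 80, 46, 49, 24]
  L0: [54, 37, 80, 46, 49, 24]
  L1: h(54,37)=(54*31+37)%997=714 h(80,46)=(80*31+46)%997=532 h(49,24)=(49*31+24)%997=546 -> [714, 532, 546]
  L2: h(714,532)=(714*31+532)%997=732 h(546,546)=(546*31+546)%997=523 -> [732, 523]
  L3: h(732,523)=(732*31+523)%997=284 -> [284]
  root = 284 != target 684
Candidate D: set leaf[2] = 94 -> leaves = [54, 37, 94, 43, 49, 24]
  L0: [54, 37, 94, 43, 49, 24]
  L1: h(54,37)=(54*31+37)%997=714 h(94,43)=(94*31+43)%997=963 h(49,24)=(49*31+24)%997=546 -> [714, 963, 546]
  L2: h(714,963)=(714*31+963)%997=166 h(546,546)=(546*31+546)%997=523 -> [166, 523]
  L3: h(166,523)=(166*31+523)%997=684 -> [684]
  root = 684 == target 684  ** MATCH **
Candidate D produces the target root.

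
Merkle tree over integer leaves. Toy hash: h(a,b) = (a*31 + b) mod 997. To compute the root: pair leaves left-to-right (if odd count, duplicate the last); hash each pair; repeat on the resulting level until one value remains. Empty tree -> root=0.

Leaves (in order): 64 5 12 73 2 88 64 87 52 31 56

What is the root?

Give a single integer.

Answer: 781

Derivation:
L0: [64, 5, 12, 73, 2, 88, 64, 87, 52, 31, 56]
L1: h(64,5)=(64*31+5)%997=992 h(12,73)=(12*31+73)%997=445 h(2,88)=(2*31+88)%997=150 h(64,87)=(64*31+87)%997=77 h(52,31)=(52*31+31)%997=646 h(56,56)=(56*31+56)%997=795 -> [992, 445, 150, 77, 646, 795]
L2: h(992,445)=(992*31+445)%997=290 h(150,77)=(150*31+77)%997=739 h(646,795)=(646*31+795)%997=881 -> [290, 739, 881]
L3: h(290,739)=(290*31+739)%997=756 h(881,881)=(881*31+881)%997=276 -> [756, 276]
L4: h(756,276)=(756*31+276)%997=781 -> [781]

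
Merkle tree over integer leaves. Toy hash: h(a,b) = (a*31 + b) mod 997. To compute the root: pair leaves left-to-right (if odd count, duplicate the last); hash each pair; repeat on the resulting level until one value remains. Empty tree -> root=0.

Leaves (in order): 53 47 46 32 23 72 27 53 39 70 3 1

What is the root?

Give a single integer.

L0: [53, 47, 46, 32, 23, 72, 27, 53, 39, 70, 3, 1]
L1: h(53,47)=(53*31+47)%997=693 h(46,32)=(46*31+32)%997=461 h(23,72)=(23*31+72)%997=785 h(27,53)=(27*31+53)%997=890 h(39,70)=(39*31+70)%997=282 h(3,1)=(3*31+1)%997=94 -> [693, 461, 785, 890, 282, 94]
L2: h(693,461)=(693*31+461)%997=10 h(785,890)=(785*31+890)%997=300 h(282,94)=(282*31+94)%997=860 -> [10, 300, 860]
L3: h(10,300)=(10*31+300)%997=610 h(860,860)=(860*31+860)%997=601 -> [610, 601]
L4: h(610,601)=(610*31+601)%997=568 -> [568]

Answer: 568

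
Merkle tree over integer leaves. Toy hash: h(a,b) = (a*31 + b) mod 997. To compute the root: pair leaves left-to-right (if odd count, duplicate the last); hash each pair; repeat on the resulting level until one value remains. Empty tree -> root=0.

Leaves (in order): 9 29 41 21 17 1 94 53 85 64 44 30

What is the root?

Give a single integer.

L0: [9, 29, 41, 21, 17, 1, 94, 53, 85, 64, 44, 30]
L1: h(9,29)=(9*31+29)%997=308 h(41,21)=(41*31+21)%997=295 h(17,1)=(17*31+1)%997=528 h(94,53)=(94*31+53)%997=973 h(85,64)=(85*31+64)%997=705 h(44,30)=(44*31+30)%997=397 -> [308, 295, 528, 973, 705, 397]
L2: h(308,295)=(308*31+295)%997=870 h(528,973)=(528*31+973)%997=392 h(705,397)=(705*31+397)%997=318 -> [870, 392, 318]
L3: h(870,392)=(870*31+392)%997=443 h(318,318)=(318*31+318)%997=206 -> [443, 206]
L4: h(443,206)=(443*31+206)%997=978 -> [978]

Answer: 978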